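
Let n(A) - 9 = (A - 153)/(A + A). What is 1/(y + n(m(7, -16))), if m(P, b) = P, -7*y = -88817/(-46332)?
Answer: -324324/552137 ≈ -0.58740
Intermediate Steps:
y = -88817/324324 (y = -(-88817)/(7*(-46332)) = -(-88817)*(-1)/(7*46332) = -⅐*88817/46332 = -88817/324324 ≈ -0.27385)
n(A) = 9 + (-153 + A)/(2*A) (n(A) = 9 + (A - 153)/(A + A) = 9 + (-153 + A)/((2*A)) = 9 + (-153 + A)*(1/(2*A)) = 9 + (-153 + A)/(2*A))
1/(y + n(m(7, -16))) = 1/(-88817/324324 + (½)*(-153 + 19*7)/7) = 1/(-88817/324324 + (½)*(⅐)*(-153 + 133)) = 1/(-88817/324324 + (½)*(⅐)*(-20)) = 1/(-88817/324324 - 10/7) = 1/(-552137/324324) = -324324/552137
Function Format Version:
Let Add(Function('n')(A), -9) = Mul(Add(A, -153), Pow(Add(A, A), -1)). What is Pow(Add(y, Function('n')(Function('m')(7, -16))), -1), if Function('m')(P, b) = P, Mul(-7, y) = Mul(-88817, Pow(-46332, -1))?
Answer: Rational(-324324, 552137) ≈ -0.58740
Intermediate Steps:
y = Rational(-88817, 324324) (y = Mul(Rational(-1, 7), Mul(-88817, Pow(-46332, -1))) = Mul(Rational(-1, 7), Mul(-88817, Rational(-1, 46332))) = Mul(Rational(-1, 7), Rational(88817, 46332)) = Rational(-88817, 324324) ≈ -0.27385)
Function('n')(A) = Add(9, Mul(Rational(1, 2), Pow(A, -1), Add(-153, A))) (Function('n')(A) = Add(9, Mul(Add(A, -153), Pow(Add(A, A), -1))) = Add(9, Mul(Add(-153, A), Pow(Mul(2, A), -1))) = Add(9, Mul(Add(-153, A), Mul(Rational(1, 2), Pow(A, -1)))) = Add(9, Mul(Rational(1, 2), Pow(A, -1), Add(-153, A))))
Pow(Add(y, Function('n')(Function('m')(7, -16))), -1) = Pow(Add(Rational(-88817, 324324), Mul(Rational(1, 2), Pow(7, -1), Add(-153, Mul(19, 7)))), -1) = Pow(Add(Rational(-88817, 324324), Mul(Rational(1, 2), Rational(1, 7), Add(-153, 133))), -1) = Pow(Add(Rational(-88817, 324324), Mul(Rational(1, 2), Rational(1, 7), -20)), -1) = Pow(Add(Rational(-88817, 324324), Rational(-10, 7)), -1) = Pow(Rational(-552137, 324324), -1) = Rational(-324324, 552137)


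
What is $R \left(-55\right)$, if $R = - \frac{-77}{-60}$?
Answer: $\frac{847}{12} \approx 70.583$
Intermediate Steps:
$R = - \frac{77}{60}$ ($R = - \frac{\left(-77\right) \left(-1\right)}{60} = \left(-1\right) \frac{77}{60} = - \frac{77}{60} \approx -1.2833$)
$R \left(-55\right) = \left(- \frac{77}{60}\right) \left(-55\right) = \frac{847}{12}$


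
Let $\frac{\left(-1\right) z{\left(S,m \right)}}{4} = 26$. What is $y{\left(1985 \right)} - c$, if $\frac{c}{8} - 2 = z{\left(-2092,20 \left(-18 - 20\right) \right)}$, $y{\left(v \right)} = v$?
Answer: $2801$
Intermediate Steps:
$z{\left(S,m \right)} = -104$ ($z{\left(S,m \right)} = \left(-4\right) 26 = -104$)
$c = -816$ ($c = 16 + 8 \left(-104\right) = 16 - 832 = -816$)
$y{\left(1985 \right)} - c = 1985 - -816 = 1985 + 816 = 2801$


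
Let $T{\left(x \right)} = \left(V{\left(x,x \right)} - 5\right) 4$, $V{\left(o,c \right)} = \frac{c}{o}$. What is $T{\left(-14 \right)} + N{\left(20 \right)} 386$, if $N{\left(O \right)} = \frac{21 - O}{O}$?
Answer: $\frac{33}{10} \approx 3.3$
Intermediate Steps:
$N{\left(O \right)} = \frac{21 - O}{O}$
$T{\left(x \right)} = -16$ ($T{\left(x \right)} = \left(\frac{x}{x} - 5\right) 4 = \left(1 - 5\right) 4 = \left(-4\right) 4 = -16$)
$T{\left(-14 \right)} + N{\left(20 \right)} 386 = -16 + \frac{21 - 20}{20} \cdot 386 = -16 + \frac{1}{20} \cdot 1 \cdot 386 = -16 + \frac{1}{20} \cdot 386 = -16 + \frac{193}{10} = \frac{33}{10}$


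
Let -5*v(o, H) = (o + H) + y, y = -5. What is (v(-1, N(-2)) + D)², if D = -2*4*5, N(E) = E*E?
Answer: 39204/25 ≈ 1568.2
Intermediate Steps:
N(E) = E²
v(o, H) = 1 - H/5 - o/5 (v(o, H) = -((o + H) - 5)/5 = -((H + o) - 5)/5 = -(-5 + H + o)/5 = 1 - H/5 - o/5)
D = -40 (D = -8*5 = -40)
(v(-1, N(-2)) + D)² = ((1 - ⅕*(-2)² - ⅕*(-1)) - 40)² = ((1 - ⅕*4 + ⅕) - 40)² = ((1 - ⅘ + ⅕) - 40)² = (⅖ - 40)² = (-198/5)² = 39204/25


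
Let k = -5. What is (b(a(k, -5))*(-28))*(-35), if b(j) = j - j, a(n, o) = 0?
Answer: 0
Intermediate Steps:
b(j) = 0
(b(a(k, -5))*(-28))*(-35) = (0*(-28))*(-35) = 0*(-35) = 0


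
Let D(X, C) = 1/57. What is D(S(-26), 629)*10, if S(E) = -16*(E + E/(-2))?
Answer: 10/57 ≈ 0.17544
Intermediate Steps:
S(E) = -8*E (S(E) = -16*(E + E*(-½)) = -16*(E - E/2) = -8*E)
D(X, C) = 1/57
D(S(-26), 629)*10 = (1/57)*10 = 10/57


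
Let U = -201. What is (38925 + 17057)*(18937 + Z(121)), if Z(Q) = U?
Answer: 1048878752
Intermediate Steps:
Z(Q) = -201
(38925 + 17057)*(18937 + Z(121)) = (38925 + 17057)*(18937 - 201) = 55982*18736 = 1048878752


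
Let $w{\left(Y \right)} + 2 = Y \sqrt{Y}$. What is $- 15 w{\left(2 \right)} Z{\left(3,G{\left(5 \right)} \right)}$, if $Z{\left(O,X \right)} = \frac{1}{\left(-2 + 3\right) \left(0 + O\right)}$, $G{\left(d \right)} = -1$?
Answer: $10 - 10 \sqrt{2} \approx -4.1421$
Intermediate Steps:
$w{\left(Y \right)} = -2 + Y^{\frac{3}{2}}$ ($w{\left(Y \right)} = -2 + Y \sqrt{Y} = -2 + Y^{\frac{3}{2}}$)
$Z{\left(O,X \right)} = \frac{1}{O}$ ($Z{\left(O,X \right)} = \frac{1}{1 O} = \frac{1}{O}$)
$- 15 w{\left(2 \right)} Z{\left(3,G{\left(5 \right)} \right)} = \frac{\left(-15\right) \left(-2 + 2^{\frac{3}{2}}\right)}{3} = - 15 \left(-2 + 2 \sqrt{2}\right) \frac{1}{3} = \left(30 - 30 \sqrt{2}\right) \frac{1}{3} = 10 - 10 \sqrt{2}$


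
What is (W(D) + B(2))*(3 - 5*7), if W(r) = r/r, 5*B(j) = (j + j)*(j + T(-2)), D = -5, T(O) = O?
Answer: -32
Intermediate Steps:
B(j) = 2*j*(-2 + j)/5 (B(j) = ((j + j)*(j - 2))/5 = ((2*j)*(-2 + j))/5 = (2*j*(-2 + j))/5 = 2*j*(-2 + j)/5)
W(r) = 1
(W(D) + B(2))*(3 - 5*7) = (1 + (⅖)*2*(-2 + 2))*(3 - 5*7) = (1 + (⅖)*2*0)*(3 - 35) = (1 + 0)*(-32) = 1*(-32) = -32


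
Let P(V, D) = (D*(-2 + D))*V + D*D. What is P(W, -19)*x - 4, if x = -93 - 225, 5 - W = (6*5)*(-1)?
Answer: -4555672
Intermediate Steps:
W = 35 (W = 5 - 6*5*(-1) = 5 - 30*(-1) = 5 - 1*(-30) = 5 + 30 = 35)
x = -318
P(V, D) = D**2 + D*V*(-2 + D) (P(V, D) = D*V*(-2 + D) + D**2 = D**2 + D*V*(-2 + D))
P(W, -19)*x - 4 = -19*(-19 - 2*35 - 19*35)*(-318) - 4 = -19*(-19 - 70 - 665)*(-318) - 4 = -19*(-754)*(-318) - 4 = 14326*(-318) - 4 = -4555668 - 4 = -4555672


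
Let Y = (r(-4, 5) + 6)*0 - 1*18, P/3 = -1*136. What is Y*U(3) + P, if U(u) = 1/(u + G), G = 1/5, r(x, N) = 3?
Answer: -3309/8 ≈ -413.63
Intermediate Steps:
G = ⅕ ≈ 0.20000
U(u) = 1/(⅕ + u) (U(u) = 1/(u + ⅕) = 1/(⅕ + u))
P = -408 (P = 3*(-1*136) = 3*(-136) = -408)
Y = -18 (Y = (3 + 6)*0 - 1*18 = 9*0 - 18 = 0 - 18 = -18)
Y*U(3) + P = -90/(1 + 5*3) - 408 = -90/(1 + 15) - 408 = -90/16 - 408 = -18*5/16 - 408 = -45/8 - 408 = -3309/8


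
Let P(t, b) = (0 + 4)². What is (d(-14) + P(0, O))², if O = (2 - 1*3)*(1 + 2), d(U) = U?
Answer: 4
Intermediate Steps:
O = -3 (O = (2 - 3)*3 = -1*3 = -3)
P(t, b) = 16 (P(t, b) = 4² = 16)
(d(-14) + P(0, O))² = (-14 + 16)² = 2² = 4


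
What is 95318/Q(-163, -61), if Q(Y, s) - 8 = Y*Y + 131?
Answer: 47659/13354 ≈ 3.5689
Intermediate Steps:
Q(Y, s) = 139 + Y**2 (Q(Y, s) = 8 + (Y*Y + 131) = 8 + (Y**2 + 131) = 8 + (131 + Y**2) = 139 + Y**2)
95318/Q(-163, -61) = 95318/(139 + (-163)**2) = 95318/(139 + 26569) = 95318/26708 = 95318*(1/26708) = 47659/13354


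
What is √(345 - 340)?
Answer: √5 ≈ 2.2361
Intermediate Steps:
√(345 - 340) = √5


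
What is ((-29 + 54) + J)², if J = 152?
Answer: 31329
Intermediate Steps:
((-29 + 54) + J)² = ((-29 + 54) + 152)² = (25 + 152)² = 177² = 31329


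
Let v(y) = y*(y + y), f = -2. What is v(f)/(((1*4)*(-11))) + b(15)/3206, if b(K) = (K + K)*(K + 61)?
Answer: 9334/17633 ≈ 0.52935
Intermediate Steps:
b(K) = 2*K*(61 + K) (b(K) = (2*K)*(61 + K) = 2*K*(61 + K))
v(y) = 2*y² (v(y) = y*(2*y) = 2*y²)
v(f)/(((1*4)*(-11))) + b(15)/3206 = (2*(-2)²)/(((1*4)*(-11))) + (2*15*(61 + 15))/3206 = (2*4)/((4*(-11))) + (2*15*76)*(1/3206) = 8/(-44) + 2280*(1/3206) = 8*(-1/44) + 1140/1603 = -2/11 + 1140/1603 = 9334/17633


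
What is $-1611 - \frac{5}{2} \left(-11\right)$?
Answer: $- \frac{3167}{2} \approx -1583.5$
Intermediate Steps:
$-1611 - \frac{5}{2} \left(-11\right) = -1611 - - \frac{55}{2} = -1611 + \frac{55}{2} = - \frac{3167}{2}$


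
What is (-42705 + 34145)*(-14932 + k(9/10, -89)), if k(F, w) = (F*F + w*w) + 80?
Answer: 296612132/5 ≈ 5.9322e+7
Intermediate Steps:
k(F, w) = 80 + F² + w² (k(F, w) = (F² + w²) + 80 = 80 + F² + w²)
(-42705 + 34145)*(-14932 + k(9/10, -89)) = (-42705 + 34145)*(-14932 + (80 + (9/10)² + (-89)²)) = -8560*(-14932 + (80 + (9*(⅒))² + 7921)) = -8560*(-14932 + (80 + (9/10)² + 7921)) = -8560*(-14932 + (80 + 81/100 + 7921)) = -8560*(-14932 + 800181/100) = -8560*(-693019/100) = 296612132/5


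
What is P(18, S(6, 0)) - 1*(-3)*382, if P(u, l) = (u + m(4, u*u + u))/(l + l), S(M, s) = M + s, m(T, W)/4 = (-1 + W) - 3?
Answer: 7561/6 ≈ 1260.2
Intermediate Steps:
m(T, W) = -16 + 4*W (m(T, W) = 4*((-1 + W) - 3) = 4*(-4 + W) = -16 + 4*W)
P(u, l) = (-16 + 4*u² + 5*u)/(2*l) (P(u, l) = (u + (-16 + 4*(u*u + u)))/(l + l) = (u + (-16 + 4*(u² + u)))/((2*l)) = (u + (-16 + 4*(u + u²)))*(1/(2*l)) = (u + (-16 + (4*u + 4*u²)))*(1/(2*l)) = (u + (-16 + 4*u + 4*u²))*(1/(2*l)) = (-16 + 4*u² + 5*u)*(1/(2*l)) = (-16 + 4*u² + 5*u)/(2*l))
P(18, S(6, 0)) - 1*(-3)*382 = (-16 + 18 + 4*18*(1 + 18))/(2*(6 + 0)) - 1*(-3)*382 = (½)*(-16 + 18 + 4*18*19)/6 + 3*382 = (½)*(⅙)*(-16 + 18 + 1368) + 1146 = (½)*(⅙)*1370 + 1146 = 685/6 + 1146 = 7561/6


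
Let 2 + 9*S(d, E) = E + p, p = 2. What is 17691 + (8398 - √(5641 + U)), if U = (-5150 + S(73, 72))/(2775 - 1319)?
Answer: 26089 - √746942014/364 ≈ 26014.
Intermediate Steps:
S(d, E) = E/9 (S(d, E) = -2/9 + (E + 2)/9 = -2/9 + (2 + E)/9 = -2/9 + (2/9 + E/9) = E/9)
U = -2571/728 (U = (-5150 + (⅑)*72)/(2775 - 1319) = (-5150 + 8)/1456 = -5142*1/1456 = -2571/728 ≈ -3.5316)
17691 + (8398 - √(5641 + U)) = 17691 + (8398 - √(5641 - 2571/728)) = 17691 + (8398 - √(4104077/728)) = 17691 + (8398 - √746942014/364) = 26089 - √746942014/364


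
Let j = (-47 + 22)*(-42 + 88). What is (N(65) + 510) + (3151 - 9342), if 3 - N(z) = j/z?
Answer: -73584/13 ≈ -5660.3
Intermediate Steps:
j = -1150 (j = -25*46 = -1150)
N(z) = 3 + 1150/z (N(z) = 3 - (-1150)/z = 3 + 1150/z)
(N(65) + 510) + (3151 - 9342) = ((3 + 1150/65) + 510) + (3151 - 9342) = ((3 + 1150*(1/65)) + 510) - 6191 = ((3 + 230/13) + 510) - 6191 = (269/13 + 510) - 6191 = 6899/13 - 6191 = -73584/13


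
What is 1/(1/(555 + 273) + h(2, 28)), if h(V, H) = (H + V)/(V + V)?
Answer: 828/6211 ≈ 0.13331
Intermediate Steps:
h(V, H) = (H + V)/(2*V) (h(V, H) = (H + V)/((2*V)) = (H + V)*(1/(2*V)) = (H + V)/(2*V))
1/(1/(555 + 273) + h(2, 28)) = 1/(1/(555 + 273) + (1/2)*(28 + 2)/2) = 1/(1/828 + (1/2)*(1/2)*30) = 1/(1/828 + 15/2) = 1/(6211/828) = 828/6211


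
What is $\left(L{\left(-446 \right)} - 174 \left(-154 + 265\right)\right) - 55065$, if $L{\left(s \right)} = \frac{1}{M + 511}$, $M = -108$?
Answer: $- \frac{29974736}{403} \approx -74379.0$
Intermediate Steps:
$L{\left(s \right)} = \frac{1}{403}$ ($L{\left(s \right)} = \frac{1}{-108 + 511} = \frac{1}{403}$)
$\left(L{\left(-446 \right)} - 174 \left(-154 + 265\right)\right) - 55065 = \left(\frac{1}{403} - 174 \left(-154 + 265\right)\right) - 55065 = \left(\frac{1}{403} - 19314\right) - 55065 = - \frac{7783541}{403} - 55065 = - \frac{29974736}{403}$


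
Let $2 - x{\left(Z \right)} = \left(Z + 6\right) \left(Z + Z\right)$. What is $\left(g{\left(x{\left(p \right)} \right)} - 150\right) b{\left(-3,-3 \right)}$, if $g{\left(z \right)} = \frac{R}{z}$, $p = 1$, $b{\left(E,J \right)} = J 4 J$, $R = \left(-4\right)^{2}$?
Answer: $-5448$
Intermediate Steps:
$R = 16$
$b{\left(E,J \right)} = 4 J^{2}$ ($b{\left(E,J \right)} = 4 J J = 4 J^{2}$)
$x{\left(Z \right)} = 2 - 2 Z \left(6 + Z\right)$ ($x{\left(Z \right)} = 2 - \left(Z + 6\right) \left(Z + Z\right) = 2 - \left(6 + Z\right) 2 Z = 2 - 2 Z \left(6 + Z\right)$)
$g{\left(z \right)} = \frac{16}{z}$
$\left(g{\left(x{\left(p \right)} \right)} - 150\right) b{\left(-3,-3 \right)} = \left(\frac{16}{2 - 12 - 2 \cdot 1^{2}} - 150\right) 4 \left(-3\right)^{2} = \left(\frac{16}{2 - 12 - 2} - 150\right) 4 \cdot 9 = \left(\frac{16}{2 - 12 - 2} - 150\right) 36 = \left(\frac{16}{-12} - 150\right) 36 = \left(16 \left(- \frac{1}{12}\right) - 150\right) 36 = \left(- \frac{4}{3} - 150\right) 36 = \left(- \frac{454}{3}\right) 36 = -5448$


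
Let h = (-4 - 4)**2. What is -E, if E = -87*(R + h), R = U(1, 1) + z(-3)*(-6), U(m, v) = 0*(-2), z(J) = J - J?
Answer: 5568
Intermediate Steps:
h = 64 (h = (-8)**2 = 64)
z(J) = 0
U(m, v) = 0
R = 0 (R = 0 + 0*(-6) = 0 + 0 = 0)
E = -5568 (E = -87*(0 + 64) = -87*64 = -5568)
-E = -1*(-5568) = 5568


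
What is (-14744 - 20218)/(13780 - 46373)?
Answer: 34962/32593 ≈ 1.0727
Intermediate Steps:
(-14744 - 20218)/(13780 - 46373) = -34962/(-32593) = -34962*(-1/32593) = 34962/32593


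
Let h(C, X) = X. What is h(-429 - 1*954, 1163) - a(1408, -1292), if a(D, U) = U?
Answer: 2455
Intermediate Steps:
h(-429 - 1*954, 1163) - a(1408, -1292) = 1163 - 1*(-1292) = 1163 + 1292 = 2455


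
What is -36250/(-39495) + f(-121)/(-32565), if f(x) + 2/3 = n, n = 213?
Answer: 18032233/19786995 ≈ 0.91132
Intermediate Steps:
f(x) = 637/3 (f(x) = -⅔ + 213 = 637/3)
-36250/(-39495) + f(-121)/(-32565) = -36250/(-39495) + (637/3)/(-32565) = -36250*(-1/39495) + (637/3)*(-1/32565) = 7250/7899 - 49/7515 = 18032233/19786995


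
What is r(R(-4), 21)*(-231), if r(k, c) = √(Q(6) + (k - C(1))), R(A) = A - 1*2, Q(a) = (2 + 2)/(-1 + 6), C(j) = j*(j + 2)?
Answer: -231*I*√205/5 ≈ -661.48*I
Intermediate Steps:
C(j) = j*(2 + j)
Q(a) = ⅘ (Q(a) = 4/5 = 4*(⅕) = ⅘)
R(A) = -2 + A (R(A) = A - 2 = -2 + A)
r(k, c) = √(-11/5 + k) (r(k, c) = √(⅘ + (k - (2 + 1))) = √(⅘ + (k - 3)) = √(⅘ + (-3 + k)) = √(-11/5 + k))
r(R(-4), 21)*(-231) = (√(-55 + 25*(-2 - 4))/5)*(-231) = (√(-55 + 25*(-6))/5)*(-231) = (√(-55 - 150)/5)*(-231) = (√(-205)/5)*(-231) = ((I*√205)/5)*(-231) = (I*√205/5)*(-231) = -231*I*√205/5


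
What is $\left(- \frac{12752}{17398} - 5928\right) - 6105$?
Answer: $- \frac{104681443}{8699} \approx -12034.0$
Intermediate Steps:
$\left(- \frac{12752}{17398} - 5928\right) - 6105 = \left(\left(-12752\right) \frac{1}{17398} - 5928\right) - 6105 = \left(- \frac{6376}{8699} - 5928\right) - 6105 = - \frac{51574048}{8699} - 6105 = - \frac{104681443}{8699}$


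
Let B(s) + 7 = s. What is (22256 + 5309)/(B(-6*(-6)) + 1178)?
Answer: 27565/1207 ≈ 22.838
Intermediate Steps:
B(s) = -7 + s
(22256 + 5309)/(B(-6*(-6)) + 1178) = (22256 + 5309)/((-7 - 6*(-6)) + 1178) = 27565/((-7 + 36) + 1178) = 27565/(29 + 1178) = 27565/1207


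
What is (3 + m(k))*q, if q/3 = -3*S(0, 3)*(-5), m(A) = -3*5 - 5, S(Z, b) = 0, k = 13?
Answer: 0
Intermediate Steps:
m(A) = -20 (m(A) = -15 - 5 = -20)
q = 0 (q = 3*(-3*0*(-5)) = 3*(0*(-5)) = 3*0 = 0)
(3 + m(k))*q = (3 - 20)*0 = -17*0 = 0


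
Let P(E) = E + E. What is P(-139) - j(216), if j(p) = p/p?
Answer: -279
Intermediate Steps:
j(p) = 1
P(E) = 2*E
P(-139) - j(216) = 2*(-139) - 1*1 = -278 - 1 = -279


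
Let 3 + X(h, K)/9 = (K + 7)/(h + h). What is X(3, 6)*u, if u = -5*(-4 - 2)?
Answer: -225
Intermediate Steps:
u = 30 (u = -5*(-6) = 30)
X(h, K) = -27 + 9*(7 + K)/(2*h) (X(h, K) = -27 + 9*((K + 7)/(h + h)) = -27 + 9*((7 + K)/((2*h))) = -27 + 9*((7 + K)*(1/(2*h))) = -27 + 9*((7 + K)/(2*h)) = -27 + 9*(7 + K)/(2*h))
X(3, 6)*u = ((9/2)*(7 + 6 - 6*3)/3)*30 = ((9/2)*(1/3)*(7 + 6 - 18))*30 = ((9/2)*(1/3)*(-5))*30 = -15/2*30 = -225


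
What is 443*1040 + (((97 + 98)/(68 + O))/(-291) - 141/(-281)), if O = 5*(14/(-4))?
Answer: 1268343693887/2752957 ≈ 4.6072e+5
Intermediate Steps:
O = -35/2 (O = 5*(14*(-1/4)) = 5*(-7/2) = -35/2 ≈ -17.500)
443*1040 + (((97 + 98)/(68 + O))/(-291) - 141/(-281)) = 443*1040 + (((97 + 98)/(68 - 35/2))/(-291) - 141/(-281)) = 460720 + ((195/(101/2))*(-1/291) - 141*(-1/281)) = 460720 + ((195*(2/101))*(-1/291) + 141/281) = 460720 + ((390/101)*(-1/291) + 141/281) = 460720 + (-130/9797 + 141/281) = 460720 + 1344847/2752957 = 1268343693887/2752957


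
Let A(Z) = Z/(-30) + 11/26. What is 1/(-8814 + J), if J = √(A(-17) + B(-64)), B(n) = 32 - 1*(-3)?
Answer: -859365/7574439601 - 11*√11310/15148879202 ≈ -0.00011353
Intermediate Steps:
A(Z) = 11/26 - Z/30 (A(Z) = Z*(-1/30) + 11*(1/26) = -Z/30 + 11/26 = 11/26 - Z/30)
B(n) = 35 (B(n) = 32 + 3 = 35)
J = 11*√11310/195 (J = √((11/26 - 1/30*(-17)) + 35) = √((11/26 + 17/30) + 35) = √(193/195 + 35) = √(7018/195) = 11*√11310/195 ≈ 5.9991)
1/(-8814 + J) = 1/(-8814 + 11*√11310/195)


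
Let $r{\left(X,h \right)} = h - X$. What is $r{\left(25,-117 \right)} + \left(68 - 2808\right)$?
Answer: $-2882$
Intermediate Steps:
$r{\left(25,-117 \right)} + \left(68 - 2808\right) = \left(-117 - 25\right) + \left(68 - 2808\right) = -142 - 2740 = -2882$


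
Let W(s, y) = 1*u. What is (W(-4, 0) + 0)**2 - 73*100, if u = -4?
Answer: -7284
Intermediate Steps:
W(s, y) = -4 (W(s, y) = 1*(-4) = -4)
(W(-4, 0) + 0)**2 - 73*100 = (-4 + 0)**2 - 73*100 = (-4)**2 - 7300 = 16 - 7300 = -7284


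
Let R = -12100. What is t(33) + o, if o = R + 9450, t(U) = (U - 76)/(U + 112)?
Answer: -384293/145 ≈ -2650.3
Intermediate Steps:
t(U) = (-76 + U)/(112 + U)
o = -2650 (o = -12100 + 9450 = -2650)
t(33) + o = (-76 + 33)/(112 + 33) - 2650 = -43/145 - 2650 = -384293/145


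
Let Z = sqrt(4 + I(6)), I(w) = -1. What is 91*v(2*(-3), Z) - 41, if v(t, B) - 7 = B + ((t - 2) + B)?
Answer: -132 + 182*sqrt(3) ≈ 183.23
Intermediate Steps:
Z = sqrt(3) (Z = sqrt(4 - 1) = sqrt(3) ≈ 1.7320)
v(t, B) = 5 + t + 2*B (v(t, B) = 7 + (B + ((t - 2) + B)) = 7 + (B + ((-2 + t) + B)) = 7 + (B + (-2 + B + t)) = 7 + (-2 + t + 2*B) = 5 + t + 2*B)
91*v(2*(-3), Z) - 41 = 91*(5 + 2*(-3) + 2*sqrt(3)) - 41 = 91*(5 - 6 + 2*sqrt(3)) - 41 = 91*(-1 + 2*sqrt(3)) - 41 = (-91 + 182*sqrt(3)) - 41 = -132 + 182*sqrt(3)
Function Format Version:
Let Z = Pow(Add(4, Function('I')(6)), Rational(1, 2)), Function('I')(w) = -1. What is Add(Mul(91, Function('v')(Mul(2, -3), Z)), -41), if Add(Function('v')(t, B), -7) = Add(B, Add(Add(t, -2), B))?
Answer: Add(-132, Mul(182, Pow(3, Rational(1, 2)))) ≈ 183.23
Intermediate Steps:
Z = Pow(3, Rational(1, 2)) (Z = Pow(Add(4, -1), Rational(1, 2)) = Pow(3, Rational(1, 2)) ≈ 1.7320)
Function('v')(t, B) = Add(5, t, Mul(2, B)) (Function('v')(t, B) = Add(7, Add(B, Add(Add(t, -2), B))) = Add(7, Add(B, Add(Add(-2, t), B))) = Add(7, Add(B, Add(-2, B, t))) = Add(7, Add(-2, t, Mul(2, B))) = Add(5, t, Mul(2, B)))
Add(Mul(91, Function('v')(Mul(2, -3), Z)), -41) = Add(Mul(91, Add(5, Mul(2, -3), Mul(2, Pow(3, Rational(1, 2))))), -41) = Add(Mul(91, Add(5, -6, Mul(2, Pow(3, Rational(1, 2))))), -41) = Add(Mul(91, Add(-1, Mul(2, Pow(3, Rational(1, 2))))), -41) = Add(Add(-91, Mul(182, Pow(3, Rational(1, 2)))), -41) = Add(-132, Mul(182, Pow(3, Rational(1, 2))))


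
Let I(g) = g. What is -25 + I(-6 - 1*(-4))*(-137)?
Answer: 249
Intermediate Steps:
-25 + I(-6 - 1*(-4))*(-137) = -25 + (-6 - 1*(-4))*(-137) = -25 + (-6 + 4)*(-137) = -25 - 2*(-137) = -25 + 274 = 249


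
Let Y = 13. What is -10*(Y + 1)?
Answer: -140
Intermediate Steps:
-10*(Y + 1) = -10*(13 + 1) = -10*14 = -140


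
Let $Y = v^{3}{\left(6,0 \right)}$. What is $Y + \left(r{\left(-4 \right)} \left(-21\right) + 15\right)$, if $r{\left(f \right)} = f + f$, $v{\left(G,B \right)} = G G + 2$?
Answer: $55055$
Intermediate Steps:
$v{\left(G,B \right)} = 2 + G^{2}$ ($v{\left(G,B \right)} = G^{2} + 2 = 2 + G^{2}$)
$r{\left(f \right)} = 2 f$
$Y = 54872$ ($Y = \left(2 + 6^{2}\right)^{3} = \left(2 + 36\right)^{3} = 38^{3} = 54872$)
$Y + \left(r{\left(-4 \right)} \left(-21\right) + 15\right) = 54872 + \left(2 \left(-4\right) \left(-21\right) + 15\right) = 54872 + \left(\left(-8\right) \left(-21\right) + 15\right) = 54872 + \left(168 + 15\right) = 54872 + 183 = 55055$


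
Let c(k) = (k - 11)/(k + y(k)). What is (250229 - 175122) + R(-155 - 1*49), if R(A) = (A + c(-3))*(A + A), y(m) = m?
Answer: 157387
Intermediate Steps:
c(k) = (-11 + k)/(2*k) (c(k) = (k - 11)/(k + k) = (-11 + k)/((2*k)) = (-11 + k)*(1/(2*k)) = (-11 + k)/(2*k))
R(A) = 2*A*(7/3 + A) (R(A) = (A + (½)*(-11 - 3)/(-3))*(A + A) = (A + (½)*(-⅓)*(-14))*(2*A) = (A + 7/3)*(2*A) = (7/3 + A)*(2*A) = 2*A*(7/3 + A))
(250229 - 175122) + R(-155 - 1*49) = (250229 - 175122) + 2*(-155 - 1*49)*(7 + 3*(-155 - 1*49))/3 = 75107 + 2*(-155 - 49)*(7 + 3*(-155 - 49))/3 = 75107 + (⅔)*(-204)*(7 + 3*(-204)) = 75107 + (⅔)*(-204)*(7 - 612) = 75107 + (⅔)*(-204)*(-605) = 75107 + 82280 = 157387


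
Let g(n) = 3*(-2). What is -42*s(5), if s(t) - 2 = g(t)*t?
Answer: 1176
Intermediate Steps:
g(n) = -6
s(t) = 2 - 6*t
-42*s(5) = -42*(2 - 6*5) = -42*(2 - 30) = -42*(-28) = 1176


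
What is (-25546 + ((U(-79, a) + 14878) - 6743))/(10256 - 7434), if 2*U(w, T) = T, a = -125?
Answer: -34947/5644 ≈ -6.1919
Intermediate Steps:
U(w, T) = T/2
(-25546 + ((U(-79, a) + 14878) - 6743))/(10256 - 7434) = (-25546 + (((1/2)*(-125) + 14878) - 6743))/(10256 - 7434) = (-25546 + ((-125/2 + 14878) - 6743))/2822 = (-25546 + (29631/2 - 6743))*(1/2822) = (-25546 + 16145/2)*(1/2822) = -34947/2*1/2822 = -34947/5644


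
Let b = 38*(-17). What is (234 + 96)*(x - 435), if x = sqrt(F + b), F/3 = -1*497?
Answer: -143550 + 330*I*sqrt(2137) ≈ -1.4355e+5 + 15255.0*I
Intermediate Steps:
b = -646
F = -1491 (F = 3*(-1*497) = 3*(-497) = -1491)
x = I*sqrt(2137) (x = sqrt(-1491 - 646) = sqrt(-2137) = I*sqrt(2137) ≈ 46.228*I)
(234 + 96)*(x - 435) = (234 + 96)*(I*sqrt(2137) - 435) = 330*(-435 + I*sqrt(2137)) = -143550 + 330*I*sqrt(2137)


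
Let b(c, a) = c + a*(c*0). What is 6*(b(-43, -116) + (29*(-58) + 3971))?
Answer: 13476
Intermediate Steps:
b(c, a) = c (b(c, a) = c + a*0 = c + 0 = c)
6*(b(-43, -116) + (29*(-58) + 3971)) = 6*(-43 + (29*(-58) + 3971)) = 6*(-43 + (-1682 + 3971)) = 6*(-43 + 2289) = 6*2246 = 13476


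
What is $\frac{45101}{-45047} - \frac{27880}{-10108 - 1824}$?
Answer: $\frac{179441307}{134375201} \approx 1.3354$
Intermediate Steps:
$\frac{45101}{-45047} - \frac{27880}{-10108 - 1824} = 45101 \left(- \frac{1}{45047}\right) - \frac{27880}{-10108 - 1824} = - \frac{45101}{45047} - \frac{27880}{-11932} = - \frac{45101}{45047} - - \frac{6970}{2983} = - \frac{45101}{45047} + \frac{6970}{2983} = \frac{179441307}{134375201}$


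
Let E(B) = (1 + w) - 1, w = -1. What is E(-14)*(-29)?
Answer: 29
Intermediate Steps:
E(B) = -1 (E(B) = (1 - 1) - 1 = 0 - 1 = -1)
E(-14)*(-29) = -1*(-29) = 29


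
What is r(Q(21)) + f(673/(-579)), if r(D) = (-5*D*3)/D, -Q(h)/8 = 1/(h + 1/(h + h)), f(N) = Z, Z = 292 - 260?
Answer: 17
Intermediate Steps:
Z = 32
f(N) = 32
Q(h) = -8/(h + 1/(2*h)) (Q(h) = -8/(h + 1/(h + h)) = -8/(h + 1/(2*h)))
r(D) = -15 (r(D) = (-15*D)/D = -15)
r(Q(21)) + f(673/(-579)) = -15 + 32 = 17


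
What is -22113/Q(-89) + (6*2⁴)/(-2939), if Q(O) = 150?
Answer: -21668169/146950 ≈ -147.45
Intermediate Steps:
-22113/Q(-89) + (6*2⁴)/(-2939) = -22113/150 + (6*2⁴)/(-2939) = -22113*1/150 + (6*16)*(-1/2939) = -7371/50 + 96*(-1/2939) = -7371/50 - 96/2939 = -21668169/146950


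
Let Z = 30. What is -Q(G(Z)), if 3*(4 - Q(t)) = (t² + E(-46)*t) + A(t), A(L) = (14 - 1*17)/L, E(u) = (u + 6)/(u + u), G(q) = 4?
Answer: 153/92 ≈ 1.6630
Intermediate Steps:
E(u) = (6 + u)/(2*u) (E(u) = (6 + u)/((2*u)) = (6 + u)*(1/(2*u)) = (6 + u)/(2*u))
A(L) = -3/L (A(L) = (14 - 17)/L = -3/L)
Q(t) = 4 + 1/t - 10*t/69 - t²/3 (Q(t) = 4 - ((t² + ((½)*(6 - 46)/(-46))*t) - 3/t)/3 = 4 - ((t² + ((½)*(-1/46)*(-40))*t) - 3/t)/3 = 4 - ((t² + 10*t/23) - 3/t)/3 = 4 - (t² - 3/t + 10*t/23)/3 = 4 + (1/t - 10*t/69 - t²/3) = 4 + 1/t - 10*t/69 - t²/3)
-Q(G(Z)) = -(4 + 1/4 - 10/69*4 - ⅓*4²) = -(4 + ¼ - 40/69 - ⅓*16) = -(4 + ¼ - 40/69 - 16/3) = -1*(-153/92) = 153/92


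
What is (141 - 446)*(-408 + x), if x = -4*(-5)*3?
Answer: 106140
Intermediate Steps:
x = 60 (x = 20*3 = 60)
(141 - 446)*(-408 + x) = (141 - 446)*(-408 + 60) = -305*(-348) = 106140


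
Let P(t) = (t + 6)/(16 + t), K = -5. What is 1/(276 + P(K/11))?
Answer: 171/47257 ≈ 0.0036185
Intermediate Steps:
P(t) = (6 + t)/(16 + t)
1/(276 + P(K/11)) = 1/(276 + (6 - 5/11)/(16 - 5/11)) = 1/(276 + (61/11)/(171/11)) = 1/(276 + (11/171)*(61/11)) = 1/(276 + 61/171) = 1/(47257/171) = 171/47257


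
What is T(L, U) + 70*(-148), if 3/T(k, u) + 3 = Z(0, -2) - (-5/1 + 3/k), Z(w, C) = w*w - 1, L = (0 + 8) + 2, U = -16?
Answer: -72490/7 ≈ -10356.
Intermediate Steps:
L = 10 (L = 8 + 2 = 10)
Z(w, C) = -1 + w**2 (Z(w, C) = w**2 - 1 = -1 + w**2)
T(k, u) = 3/(1 - 3/k) (T(k, u) = 3/(-3 + ((-1 + 0**2) - (-5/1 + 3/k))) = 3/(-3 + ((-1 + 0) - (-5*1 + 3/k))) = 3/(-3 + (-1 - (-5 + 3/k))) = 3/(-3 + (-1 + (5 - 3/k))) = 3/(-3 + (4 - 3/k)) = 3/(1 - 3/k))
T(L, U) + 70*(-148) = 3*10/(-3 + 10) + 70*(-148) = 3*10/7 - 10360 = 3*10*(1/7) - 10360 = 30/7 - 10360 = -72490/7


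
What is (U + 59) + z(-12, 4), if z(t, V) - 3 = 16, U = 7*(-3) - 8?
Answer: 49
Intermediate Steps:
U = -29 (U = -21 - 8 = -29)
z(t, V) = 19 (z(t, V) = 3 + 16 = 19)
(U + 59) + z(-12, 4) = (-29 + 59) + 19 = 30 + 19 = 49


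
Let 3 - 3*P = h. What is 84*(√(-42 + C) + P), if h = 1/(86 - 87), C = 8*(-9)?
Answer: 112 + 84*I*√114 ≈ 112.0 + 896.88*I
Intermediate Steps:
C = -72
h = -1 (h = 1/(-1) = -1)
P = 4/3 (P = 1 - ⅓*(-1) = 1 + ⅓ = 4/3 ≈ 1.3333)
84*(√(-42 + C) + P) = 84*(√(-42 - 72) + 4/3) = 84*(√(-114) + 4/3) = 84*(I*√114 + 4/3) = 84*(4/3 + I*√114) = 112 + 84*I*√114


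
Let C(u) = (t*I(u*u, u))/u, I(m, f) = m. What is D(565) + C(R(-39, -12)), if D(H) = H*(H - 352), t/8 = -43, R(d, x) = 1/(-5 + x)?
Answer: 2046209/17 ≈ 1.2037e+5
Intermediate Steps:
t = -344 (t = 8*(-43) = -344)
D(H) = H*(-352 + H)
C(u) = -344*u (C(u) = (-344*u*u)/u = (-344*u**2)/u = -344*u)
D(565) + C(R(-39, -12)) = 565*(-352 + 565) - 344/(-5 - 12) = 565*213 - 344/(-17) = 120345 - 344*(-1/17) = 120345 + 344/17 = 2046209/17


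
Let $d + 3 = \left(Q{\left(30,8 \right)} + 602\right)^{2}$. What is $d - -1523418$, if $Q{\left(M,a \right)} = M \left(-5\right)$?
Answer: $1727719$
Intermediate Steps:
$Q{\left(M,a \right)} = - 5 M$
$d = 204301$ ($d = -3 + \left(\left(-5\right) 30 + 602\right)^{2} = -3 + \left(-150 + 602\right)^{2} = -3 + 452^{2} = -3 + 204304 = 204301$)
$d - -1523418 = 204301 - -1523418 = 204301 + 1523418 = 1727719$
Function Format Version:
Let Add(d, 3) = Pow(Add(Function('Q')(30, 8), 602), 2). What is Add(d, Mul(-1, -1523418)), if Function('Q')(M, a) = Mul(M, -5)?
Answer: 1727719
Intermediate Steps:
Function('Q')(M, a) = Mul(-5, M)
d = 204301 (d = Add(-3, Pow(Add(Mul(-5, 30), 602), 2)) = Add(-3, Pow(Add(-150, 602), 2)) = Add(-3, Pow(452, 2)) = Add(-3, 204304) = 204301)
Add(d, Mul(-1, -1523418)) = Add(204301, Mul(-1, -1523418)) = Add(204301, 1523418) = 1727719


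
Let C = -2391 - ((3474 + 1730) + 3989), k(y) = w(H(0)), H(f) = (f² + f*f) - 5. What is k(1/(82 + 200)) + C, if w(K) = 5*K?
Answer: -11609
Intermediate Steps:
H(f) = -5 + 2*f² (H(f) = (f² + f²) - 5 = 2*f² - 5 = -5 + 2*f²)
k(y) = -25 (k(y) = 5*(-5 + 2*0²) = 5*(-5 + 2*0) = 5*(-5 + 0) = 5*(-5) = -25)
C = -11584 (C = -2391 - (5204 + 3989) = -2391 - 1*9193 = -2391 - 9193 = -11584)
k(1/(82 + 200)) + C = -25 - 11584 = -11609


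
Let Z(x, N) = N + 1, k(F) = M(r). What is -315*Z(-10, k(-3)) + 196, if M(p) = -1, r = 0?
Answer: 196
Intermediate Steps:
k(F) = -1
Z(x, N) = 1 + N
-315*Z(-10, k(-3)) + 196 = -315*(1 - 1) + 196 = -315*0 + 196 = 0 + 196 = 196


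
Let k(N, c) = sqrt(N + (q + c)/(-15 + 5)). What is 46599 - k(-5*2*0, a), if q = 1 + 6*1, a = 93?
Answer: 46599 - I*sqrt(10) ≈ 46599.0 - 3.1623*I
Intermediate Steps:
q = 7 (q = 1 + 6 = 7)
k(N, c) = sqrt(-7/10 + N - c/10) (k(N, c) = sqrt(N + (7 + c)/(-15 + 5)) = sqrt(N + (7 + c)/(-10)) = sqrt(N + (7 + c)*(-1/10)) = sqrt(N + (-7/10 - c/10)) = sqrt(-7/10 + N - c/10))
46599 - k(-5*2*0, a) = 46599 - sqrt(-70 - 10*93 + 100*(-5*2*0))/10 = 46599 - sqrt(-70 - 930 + 100*(-10*0))/10 = 46599 - sqrt(-70 - 930 + 100*0)/10 = 46599 - sqrt(-70 - 930 + 0)/10 = 46599 - sqrt(-1000)/10 = 46599 - 10*I*sqrt(10)/10 = 46599 - I*sqrt(10)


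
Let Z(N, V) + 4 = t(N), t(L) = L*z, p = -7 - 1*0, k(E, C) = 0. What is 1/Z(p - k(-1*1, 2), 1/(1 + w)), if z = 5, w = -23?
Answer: -1/39 ≈ -0.025641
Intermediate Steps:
p = -7 (p = -7 + 0 = -7)
t(L) = 5*L (t(L) = L*5 = 5*L)
Z(N, V) = -4 + 5*N
1/Z(p - k(-1*1, 2), 1/(1 + w)) = 1/(-4 + 5*(-7 - 1*0)) = 1/(-4 + 5*(-7 + 0)) = 1/(-4 + 5*(-7)) = 1/(-4 - 35) = 1/(-39) = -1/39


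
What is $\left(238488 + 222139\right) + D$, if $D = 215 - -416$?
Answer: $461258$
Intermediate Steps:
$D = 631$ ($D = 215 + 416 = 631$)
$\left(238488 + 222139\right) + D = \left(238488 + 222139\right) + 631 = 460627 + 631 = 461258$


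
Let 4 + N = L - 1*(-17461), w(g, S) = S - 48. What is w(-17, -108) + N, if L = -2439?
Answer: 14862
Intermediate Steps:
w(g, S) = -48 + S
N = 15018 (N = -4 + (-2439 - 1*(-17461)) = -4 + (-2439 + 17461) = -4 + 15022 = 15018)
w(-17, -108) + N = (-48 - 108) + 15018 = -156 + 15018 = 14862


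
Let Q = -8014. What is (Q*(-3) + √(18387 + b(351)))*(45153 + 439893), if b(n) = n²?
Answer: 11661475932 + 8730828*√437 ≈ 1.1844e+10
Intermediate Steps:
(Q*(-3) + √(18387 + b(351)))*(45153 + 439893) = (-8014*(-3) + √(18387 + 351²))*(45153 + 439893) = (24042 + √(18387 + 123201))*485046 = (24042 + √141588)*485046 = (24042 + 18*√437)*485046 = 11661475932 + 8730828*√437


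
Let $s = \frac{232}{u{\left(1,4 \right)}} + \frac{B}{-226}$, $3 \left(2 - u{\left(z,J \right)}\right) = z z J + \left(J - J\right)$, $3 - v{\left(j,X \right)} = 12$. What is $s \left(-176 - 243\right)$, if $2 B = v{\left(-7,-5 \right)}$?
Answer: $- \frac{65910795}{452} \approx -1.4582 \cdot 10^{5}$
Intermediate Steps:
$v{\left(j,X \right)} = -9$ ($v{\left(j,X \right)} = 3 - 12 = -9$)
$B = - \frac{9}{2}$ ($B = \frac{1}{2} \left(-9\right) = - \frac{9}{2} \approx -4.5$)
$u{\left(z,J \right)} = 2 - \frac{J z^{2}}{3}$ ($u{\left(z,J \right)} = 2 - \frac{z z J + \left(J - J\right)}{3} = 2 - \frac{z^{2} J + 0}{3} = 2 - \frac{J z^{2} + 0}{3} = 2 - \frac{J z^{2}}{3}$)
$s = \frac{157305}{452}$ ($s = \frac{232}{2 - \frac{4 \cdot 1^{2}}{3}} - \frac{9}{2 \left(-226\right)} = \frac{232}{2 - \frac{4}{3} \cdot 1} - - \frac{9}{452} = \frac{232}{2 - \frac{4}{3}} + \frac{9}{452} = \frac{232}{\frac{2}{3}} + \frac{9}{452} = 232 \cdot \frac{3}{2} + \frac{9}{452} = 348 + \frac{9}{452} = \frac{157305}{452} \approx 348.02$)
$s \left(-176 - 243\right) = \frac{157305 \left(-176 - 243\right)}{452} = \frac{157305}{452} \left(-419\right) = - \frac{65910795}{452}$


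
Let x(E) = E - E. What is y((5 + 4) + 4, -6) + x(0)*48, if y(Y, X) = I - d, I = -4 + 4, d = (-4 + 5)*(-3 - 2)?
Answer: 5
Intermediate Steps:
d = -5 (d = 1*(-5) = -5)
I = 0
x(E) = 0
y(Y, X) = 5 (y(Y, X) = 0 - 1*(-5) = 0 + 5 = 5)
y((5 + 4) + 4, -6) + x(0)*48 = 5 + 0*48 = 5 + 0 = 5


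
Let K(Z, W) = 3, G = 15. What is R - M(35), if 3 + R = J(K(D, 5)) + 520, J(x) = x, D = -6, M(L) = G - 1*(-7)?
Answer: 498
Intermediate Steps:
M(L) = 22 (M(L) = 15 - 1*(-7) = 15 + 7 = 22)
R = 520 (R = -3 + (3 + 520) = -3 + 523 = 520)
R - M(35) = 520 - 1*22 = 520 - 22 = 498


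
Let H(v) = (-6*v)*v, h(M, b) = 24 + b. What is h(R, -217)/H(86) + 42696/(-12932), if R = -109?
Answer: -473045455/143467608 ≈ -3.2972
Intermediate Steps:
H(v) = -6*v²
h(R, -217)/H(86) + 42696/(-12932) = (24 - 217)/((-6*86²)) + 42696/(-12932) = -193/((-6*7396)) + 42696*(-1/12932) = -193/(-44376) - 10674/3233 = -193*(-1/44376) - 10674/3233 = 193/44376 - 10674/3233 = -473045455/143467608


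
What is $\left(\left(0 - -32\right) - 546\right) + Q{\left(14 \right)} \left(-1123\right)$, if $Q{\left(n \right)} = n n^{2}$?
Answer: $-3082026$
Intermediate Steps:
$Q{\left(n \right)} = n^{3}$
$\left(\left(0 - -32\right) - 546\right) + Q{\left(14 \right)} \left(-1123\right) = \left(\left(0 - -32\right) - 546\right) + 14^{3} \left(-1123\right) = \left(\left(0 + 32\right) - 546\right) + 2744 \left(-1123\right) = \left(32 - 546\right) - 3081512 = -514 - 3081512 = -3082026$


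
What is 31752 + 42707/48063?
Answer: 1526139083/48063 ≈ 31753.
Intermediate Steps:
31752 + 42707/48063 = 1526139083/48063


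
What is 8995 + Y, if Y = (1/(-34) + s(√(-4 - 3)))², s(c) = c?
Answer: 10390129/1156 - I*√7/17 ≈ 8988.0 - 0.15563*I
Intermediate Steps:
Y = (-1/34 + I*√7)² (Y = (1/(-34) + √(-4 - 3))² = (-1/34 + √(-7))² = (-1/34 + I*√7)² ≈ -6.9991 - 0.15563*I)
8995 + Y = 8995 + (1 - 34*I*√7)²/1156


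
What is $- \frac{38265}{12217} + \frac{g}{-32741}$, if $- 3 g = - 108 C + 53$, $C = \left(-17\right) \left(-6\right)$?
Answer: $- \frac{3892438066}{1199990391} \approx -3.2437$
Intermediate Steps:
$C = 102$
$g = \frac{10963}{3}$ ($g = - \frac{\left(-108\right) 102 + 53}{3} = - \frac{-11016 + 53}{3} = \left(- \frac{1}{3}\right) \left(-10963\right) = \frac{10963}{3} \approx 3654.3$)
$- \frac{38265}{12217} + \frac{g}{-32741} = - \frac{38265}{12217} + \frac{10963}{3 \left(-32741\right)} = \left(-38265\right) \frac{1}{12217} + \frac{10963}{3} \left(- \frac{1}{32741}\right) = - \frac{38265}{12217} - \frac{10963}{98223} = - \frac{3892438066}{1199990391}$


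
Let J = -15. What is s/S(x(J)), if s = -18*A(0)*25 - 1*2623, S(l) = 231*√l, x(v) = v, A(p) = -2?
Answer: 1723*I*√15/3465 ≈ 1.9259*I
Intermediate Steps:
s = -1723 (s = -18*(-2)*25 - 1*2623 = 36*25 - 2623 = 900 - 2623 = -1723)
s/S(x(J)) = -1723*(-I*√15/3465) = -(-1723)*I*√15/3465 = 1723*I*√15/3465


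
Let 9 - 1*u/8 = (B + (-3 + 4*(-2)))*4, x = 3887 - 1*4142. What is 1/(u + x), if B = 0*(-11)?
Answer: 1/169 ≈ 0.0059172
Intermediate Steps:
x = -255 (x = 3887 - 4142 = -255)
B = 0
u = 424 (u = 72 - 8*(0 + (-3 + 4*(-2)))*4 = 72 - 8*(0 + (-3 - 8))*4 = 72 - 8*(0 - 11)*4 = 72 - (-88)*4 = 72 - 8*(-44) = 72 + 352 = 424)
1/(u + x) = 1/(424 - 255) = 1/169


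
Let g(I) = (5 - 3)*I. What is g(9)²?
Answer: 324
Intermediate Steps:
g(I) = 2*I
g(9)² = (2*9)² = 18² = 324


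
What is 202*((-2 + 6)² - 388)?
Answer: -75144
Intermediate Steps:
202*((-2 + 6)² - 388) = 202*(4² - 388) = 202*(16 - 388) = 202*(-372) = -75144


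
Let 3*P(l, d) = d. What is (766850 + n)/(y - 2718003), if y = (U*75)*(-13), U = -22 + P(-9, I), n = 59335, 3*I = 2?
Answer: -2478555/8090309 ≈ -0.30636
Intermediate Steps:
I = ⅔ (I = (⅓)*2 = ⅔ ≈ 0.66667)
P(l, d) = d/3
U = -196/9 (U = -22 + (⅓)*(⅔) = -22 + 2/9 = -196/9 ≈ -21.778)
y = 63700/3 (y = -196/9*75*(-13) = -4900/3*(-13) = 63700/3 ≈ 21233.)
(766850 + n)/(y - 2718003) = (766850 + 59335)/(63700/3 - 2718003) = 826185/(-8090309/3) = 826185*(-3/8090309) = -2478555/8090309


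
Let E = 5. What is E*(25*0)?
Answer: 0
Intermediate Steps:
E*(25*0) = 5*(25*0) = 5*0 = 0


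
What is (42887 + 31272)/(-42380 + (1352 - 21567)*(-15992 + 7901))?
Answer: 74159/163517185 ≈ 0.00045352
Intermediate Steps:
(42887 + 31272)/(-42380 + (1352 - 21567)*(-15992 + 7901)) = 74159/(-42380 - 20215*(-8091)) = 74159/(-42380 + 163559565) = 74159/163517185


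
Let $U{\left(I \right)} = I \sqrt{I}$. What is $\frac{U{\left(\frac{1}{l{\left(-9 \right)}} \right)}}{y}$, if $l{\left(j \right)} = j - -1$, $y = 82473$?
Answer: $- \frac{i \sqrt{2}}{2639136} \approx - 5.3586 \cdot 10^{-7} i$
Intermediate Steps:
$l{\left(j \right)} = 1 + j$ ($l{\left(j \right)} = j + 1 = 1 + j$)
$U{\left(I \right)} = I^{\frac{3}{2}}$
$\frac{U{\left(\frac{1}{l{\left(-9 \right)}} \right)}}{y} = \frac{\left(\frac{1}{1 - 9}\right)^{\frac{3}{2}}}{82473} = \left(\frac{1}{-8}\right)^{\frac{3}{2}} \cdot \frac{1}{82473} = \left(- \frac{1}{8}\right)^{\frac{3}{2}} \cdot \frac{1}{82473} = - \frac{i \sqrt{2}}{32} \cdot \frac{1}{82473} = - \frac{i \sqrt{2}}{2639136}$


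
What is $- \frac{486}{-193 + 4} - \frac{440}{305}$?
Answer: $\frac{482}{427} \approx 1.1288$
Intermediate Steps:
$- \frac{486}{-193 + 4} - \frac{440}{305} = - \frac{486}{-189} - \frac{88}{61} = \left(-486\right) \left(- \frac{1}{189}\right) - \frac{88}{61} = \frac{18}{7} - \frac{88}{61} = \frac{482}{427}$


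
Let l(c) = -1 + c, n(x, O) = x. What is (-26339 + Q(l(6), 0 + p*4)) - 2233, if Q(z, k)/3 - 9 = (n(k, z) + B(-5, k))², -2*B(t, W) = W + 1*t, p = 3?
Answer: -113313/4 ≈ -28328.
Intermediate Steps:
B(t, W) = -W/2 - t/2 (B(t, W) = -(W + 1*t)/2 = -(W + t)/2 = -W/2 - t/2)
Q(z, k) = 27 + 3*(5/2 + k/2)² (Q(z, k) = 27 + 3*(k + (-k/2 - ½*(-5)))² = 27 + 3*(k + (-k/2 + 5/2))² = 27 + 3*(k + (5/2 - k/2))² = 27 + 3*(5/2 + k/2)²)
(-26339 + Q(l(6), 0 + p*4)) - 2233 = (-26339 + (27 + 3*(5 + (0 + 3*4))²/4)) - 2233 = (-26339 + (27 + 3*(5 + (0 + 12))²/4)) - 2233 = (-26339 + (27 + 3*(5 + 12)²/4)) - 2233 = (-26339 + (27 + (¾)*17²)) - 2233 = (-26339 + (27 + (¾)*289)) - 2233 = (-26339 + (27 + 867/4)) - 2233 = (-26339 + 975/4) - 2233 = -104381/4 - 2233 = -113313/4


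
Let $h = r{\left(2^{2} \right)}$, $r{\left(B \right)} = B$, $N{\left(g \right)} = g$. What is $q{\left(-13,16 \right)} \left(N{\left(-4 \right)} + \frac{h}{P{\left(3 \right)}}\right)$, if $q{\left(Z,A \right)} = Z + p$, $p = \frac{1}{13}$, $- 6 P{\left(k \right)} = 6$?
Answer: $\frac{1344}{13} \approx 103.38$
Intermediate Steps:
$P{\left(k \right)} = -1$ ($P{\left(k \right)} = \left(- \frac{1}{6}\right) 6 = -1$)
$p = \frac{1}{13} \approx 0.076923$
$h = 4$ ($h = 2^{2} = 4$)
$q{\left(Z,A \right)} = \frac{1}{13} + Z$ ($q{\left(Z,A \right)} = Z + \frac{1}{13} = \frac{1}{13} + Z$)
$q{\left(-13,16 \right)} \left(N{\left(-4 \right)} + \frac{h}{P{\left(3 \right)}}\right) = \left(\frac{1}{13} - 13\right) \left(-4 + \frac{4}{-1}\right) = - \frac{168 \left(-4 + 4 \left(-1\right)\right)}{13} = - \frac{168 \left(-4 - 4\right)}{13} = \left(- \frac{168}{13}\right) \left(-8\right) = \frac{1344}{13}$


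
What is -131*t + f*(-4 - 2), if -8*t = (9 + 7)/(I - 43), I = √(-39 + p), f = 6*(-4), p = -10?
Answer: 131023/949 - 917*I/949 ≈ 138.06 - 0.96628*I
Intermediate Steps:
f = -24
I = 7*I (I = √(-39 - 10) = √(-49) = 7*I ≈ 7.0*I)
t = -(-43 - 7*I)/949 (t = -(9 + 7)/(8*(7*I - 43)) = -2/(-43 + 7*I) = -2*(-43 - 7*I)/1898 = -(-43 - 7*I)/949 ≈ 0.045311 + 0.0073762*I)
-131*t + f*(-4 - 2) = -131*(43/949 + 7*I/949) - 24*(-4 - 2) = (-5633/949 - 917*I/949) - 24*(-6) = (-5633/949 - 917*I/949) + 144 = 131023/949 - 917*I/949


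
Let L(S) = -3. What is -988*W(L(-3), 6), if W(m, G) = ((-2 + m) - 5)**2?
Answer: -98800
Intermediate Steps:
W(m, G) = (-7 + m)**2
-988*W(L(-3), 6) = -988*(-7 - 3)**2 = -988*(-10)**2 = -988*100 = -98800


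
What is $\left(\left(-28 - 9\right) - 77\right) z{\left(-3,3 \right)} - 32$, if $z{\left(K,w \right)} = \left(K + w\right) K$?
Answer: $-32$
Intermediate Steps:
$z{\left(K,w \right)} = K \left(K + w\right)$
$\left(\left(-28 - 9\right) - 77\right) z{\left(-3,3 \right)} - 32 = \left(\left(-28 - 9\right) - 77\right) \left(- 3 \left(-3 + 3\right)\right) - 32 = \left(\left(-28 - 9\right) - 77\right) \left(\left(-3\right) 0\right) - 32 = \left(-37 - 77\right) 0 - 32 = \left(-114\right) 0 - 32 = 0 - 32 = -32$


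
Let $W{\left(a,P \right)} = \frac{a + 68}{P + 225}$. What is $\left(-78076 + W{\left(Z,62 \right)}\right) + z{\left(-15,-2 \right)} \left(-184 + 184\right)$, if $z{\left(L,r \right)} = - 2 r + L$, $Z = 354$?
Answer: $- \frac{22407390}{287} \approx -78075.0$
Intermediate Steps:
$W{\left(a,P \right)} = \frac{68 + a}{225 + P}$
$z{\left(L,r \right)} = L - 2 r$
$\left(-78076 + W{\left(Z,62 \right)}\right) + z{\left(-15,-2 \right)} \left(-184 + 184\right) = \left(-78076 + \frac{68 + 354}{225 + 62}\right) + \left(-15 - -4\right) \left(-184 + 184\right) = \left(-78076 + \frac{1}{287} \cdot 422\right) + \left(-15 + 4\right) 0 = \left(-78076 + \frac{1}{287} \cdot 422\right) - 0 = \left(-78076 + \frac{422}{287}\right) + 0 = - \frac{22407390}{287} + 0 = - \frac{22407390}{287}$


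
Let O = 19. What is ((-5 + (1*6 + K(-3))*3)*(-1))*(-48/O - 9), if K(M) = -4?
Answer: 219/19 ≈ 11.526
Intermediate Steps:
((-5 + (1*6 + K(-3))*3)*(-1))*(-48/O - 9) = ((-5 + (1*6 - 4)*3)*(-1))*(-48/19 - 9) = ((-5 + (6 - 4)*3)*(-1))*(-48*1/19 - 9) = ((-5 + 2*3)*(-1))*(-48/19 - 9) = ((-5 + 6)*(-1))*(-219/19) = (1*(-1))*(-219/19) = -1*(-219/19) = 219/19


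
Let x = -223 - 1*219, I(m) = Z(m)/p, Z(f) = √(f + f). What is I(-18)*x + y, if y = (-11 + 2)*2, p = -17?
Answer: -18 + 156*I ≈ -18.0 + 156.0*I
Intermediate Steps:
Z(f) = √2*√f (Z(f) = √(2*f) = √2*√f)
I(m) = -√2*√m/17 (I(m) = (√2*√m)/(-17) = (√2*√m)*(-1/17) = -√2*√m/17)
x = -442 (x = -223 - 219 = -442)
y = -18 (y = -9*2 = -18)
I(-18)*x + y = -√2*√(-18)/17*(-442) - 18 = -√2*3*I*√2/17*(-442) - 18 = -6*I/17*(-442) - 18 = 156*I - 18 = -18 + 156*I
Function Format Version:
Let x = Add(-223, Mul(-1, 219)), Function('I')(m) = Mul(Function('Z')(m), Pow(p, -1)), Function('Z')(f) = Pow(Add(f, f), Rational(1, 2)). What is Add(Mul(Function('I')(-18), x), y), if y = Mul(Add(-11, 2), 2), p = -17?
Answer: Add(-18, Mul(156, I)) ≈ Add(-18.000, Mul(156.00, I))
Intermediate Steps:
Function('Z')(f) = Mul(Pow(2, Rational(1, 2)), Pow(f, Rational(1, 2))) (Function('Z')(f) = Pow(Mul(2, f), Rational(1, 2)) = Mul(Pow(2, Rational(1, 2)), Pow(f, Rational(1, 2))))
Function('I')(m) = Mul(Rational(-1, 17), Pow(2, Rational(1, 2)), Pow(m, Rational(1, 2))) (Function('I')(m) = Mul(Mul(Pow(2, Rational(1, 2)), Pow(m, Rational(1, 2))), Pow(-17, -1)) = Mul(Mul(Pow(2, Rational(1, 2)), Pow(m, Rational(1, 2))), Rational(-1, 17)) = Mul(Rational(-1, 17), Pow(2, Rational(1, 2)), Pow(m, Rational(1, 2))))
x = -442 (x = Add(-223, -219) = -442)
y = -18 (y = Mul(-9, 2) = -18)
Add(Mul(Function('I')(-18), x), y) = Add(Mul(Mul(Rational(-1, 17), Pow(2, Rational(1, 2)), Pow(-18, Rational(1, 2))), -442), -18) = Add(Mul(Mul(Rational(-1, 17), Pow(2, Rational(1, 2)), Mul(3, I, Pow(2, Rational(1, 2)))), -442), -18) = Add(Mul(Mul(Rational(-6, 17), I), -442), -18) = Add(Mul(156, I), -18) = Add(-18, Mul(156, I))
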